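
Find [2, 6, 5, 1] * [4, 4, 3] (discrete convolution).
y[0] = 2×4 = 8; y[1] = 2×4 + 6×4 = 32; y[2] = 2×3 + 6×4 + 5×4 = 50; y[3] = 6×3 + 5×4 + 1×4 = 42; y[4] = 5×3 + 1×4 = 19; y[5] = 1×3 = 3

[8, 32, 50, 42, 19, 3]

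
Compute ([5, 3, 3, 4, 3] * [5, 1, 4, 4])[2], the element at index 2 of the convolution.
Use y[k] = Σ_i a[i]·b[k-i] at k=2. y[2] = 5×4 + 3×1 + 3×5 = 38

38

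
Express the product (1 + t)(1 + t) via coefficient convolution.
Ascending coefficients: a = [1, 1], b = [1, 1]. c[0] = 1×1 = 1; c[1] = 1×1 + 1×1 = 2; c[2] = 1×1 = 1. Result coefficients: [1, 2, 1] → 1 + 2t + t^2

1 + 2t + t^2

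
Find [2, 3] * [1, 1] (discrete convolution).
y[0] = 2×1 = 2; y[1] = 2×1 + 3×1 = 5; y[2] = 3×1 = 3

[2, 5, 3]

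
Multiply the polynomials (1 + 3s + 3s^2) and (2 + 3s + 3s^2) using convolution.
Ascending coefficients: a = [1, 3, 3], b = [2, 3, 3]. c[0] = 1×2 = 2; c[1] = 1×3 + 3×2 = 9; c[2] = 1×3 + 3×3 + 3×2 = 18; c[3] = 3×3 + 3×3 = 18; c[4] = 3×3 = 9. Result coefficients: [2, 9, 18, 18, 9] → 2 + 9s + 18s^2 + 18s^3 + 9s^4

2 + 9s + 18s^2 + 18s^3 + 9s^4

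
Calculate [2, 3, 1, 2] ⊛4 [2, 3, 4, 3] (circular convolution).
Use y[k] = Σ_j u[j]·v[(k-j) mod 4]. y[0] = 2×2 + 3×3 + 1×4 + 2×3 = 23; y[1] = 2×3 + 3×2 + 1×3 + 2×4 = 23; y[2] = 2×4 + 3×3 + 1×2 + 2×3 = 25; y[3] = 2×3 + 3×4 + 1×3 + 2×2 = 25. Result: [23, 23, 25, 25]

[23, 23, 25, 25]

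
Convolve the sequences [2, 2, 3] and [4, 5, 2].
y[0] = 2×4 = 8; y[1] = 2×5 + 2×4 = 18; y[2] = 2×2 + 2×5 + 3×4 = 26; y[3] = 2×2 + 3×5 = 19; y[4] = 3×2 = 6

[8, 18, 26, 19, 6]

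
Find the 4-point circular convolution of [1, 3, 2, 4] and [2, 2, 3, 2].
Use y[k] = Σ_j s[j]·t[(k-j) mod 4]. y[0] = 1×2 + 3×2 + 2×3 + 4×2 = 22; y[1] = 1×2 + 3×2 + 2×2 + 4×3 = 24; y[2] = 1×3 + 3×2 + 2×2 + 4×2 = 21; y[3] = 1×2 + 3×3 + 2×2 + 4×2 = 23. Result: [22, 24, 21, 23]

[22, 24, 21, 23]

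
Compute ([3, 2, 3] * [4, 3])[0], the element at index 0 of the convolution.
Use y[k] = Σ_i a[i]·b[k-i] at k=0. y[0] = 3×4 = 12

12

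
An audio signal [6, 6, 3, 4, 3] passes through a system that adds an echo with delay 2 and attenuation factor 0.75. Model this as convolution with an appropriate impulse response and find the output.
Direct-path + delayed-attenuated-path model → impulse response h = [1, 0, 0.75] (1 at lag 0, 0.75 at lag 2). Output y[n] = x[n] + 0.75·x[n - 2] (with x[n] = 0 outside 0..4): y[0] = 6 + 0.75×0 = 6; y[1] = 6 + 0.75×0 = 6; y[2] = 3 + 0.75×6 = 7.5; y[3] = 4 + 0.75×6 = 8.5; y[4] = 3 + 0.75×3 = 5.25; y[5] = 0 + 0.75×4 = 3.0; y[6] = 0 + 0.75×3 = 2.25. So y = [6, 6, 7.5, 8.5, 5.25, 3.0, 2.25]

[6, 6, 7.5, 8.5, 5.25, 3.0, 2.25]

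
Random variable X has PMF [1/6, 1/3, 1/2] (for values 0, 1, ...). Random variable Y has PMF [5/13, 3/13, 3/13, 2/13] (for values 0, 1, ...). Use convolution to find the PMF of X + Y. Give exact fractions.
P(X+Y=k) = Σ_i P(X=i)·P(Y=k-i) — a convolution of [1/6, 1/3, 1/2] and [5/13, 3/13, 3/13, 2/13]. P(X+Y=0) = (1/6)×(5/13) = 5/78; P(X+Y=1) = (1/6)×(3/13) + (1/3)×(5/13) = 1/26 + 5/39 = 1/6; P(X+Y=2) = (1/6)×(3/13) + (1/3)×(3/13) + (1/2)×(5/13) = 1/26 + 1/13 + 5/26 = 4/13; P(X+Y=3) = (1/6)×(2/13) + (1/3)×(3/13) + (1/2)×(3/13) = 1/39 + 1/13 + 3/26 = 17/78; P(X+Y=4) = (1/3)×(2/13) + (1/2)×(3/13) = 2/39 + 3/26 = 1/6; P(X+Y=5) = (1/2)×(2/13) = 1/13. PMF: [5/78, 1/6, 4/13, 17/78, 1/6, 1/13] (sums to 1 ✓)

[5/78, 1/6, 4/13, 17/78, 1/6, 1/13]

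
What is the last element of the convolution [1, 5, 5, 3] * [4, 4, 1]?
Use y[k] = Σ_i a[i]·b[k-i] at k=5. y[5] = 3×1 = 3

3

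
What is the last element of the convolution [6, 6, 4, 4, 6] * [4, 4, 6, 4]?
Use y[k] = Σ_i a[i]·b[k-i] at k=7. y[7] = 6×4 = 24

24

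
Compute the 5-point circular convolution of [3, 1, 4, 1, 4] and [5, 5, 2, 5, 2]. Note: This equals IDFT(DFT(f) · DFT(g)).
Either evaluate y[k] = Σ_j f[j]·g[(k-j) mod 5] directly, or use IDFT(DFT(f) · DFT(g)). y[0] = 3×5 + 1×2 + 4×5 + 1×2 + 4×5 = 59; y[1] = 3×5 + 1×5 + 4×2 + 1×5 + 4×2 = 41; y[2] = 3×2 + 1×5 + 4×5 + 1×2 + 4×5 = 53; y[3] = 3×5 + 1×2 + 4×5 + 1×5 + 4×2 = 50; y[4] = 3×2 + 1×5 + 4×2 + 1×5 + 4×5 = 44. Result: [59, 41, 53, 50, 44]

[59, 41, 53, 50, 44]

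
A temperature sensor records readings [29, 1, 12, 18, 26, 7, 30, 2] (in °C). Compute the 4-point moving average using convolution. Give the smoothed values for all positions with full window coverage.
4-point moving average kernel = [1, 1, 1, 1]. Apply in 'valid' mode (full window coverage): avg[0] = (29 + 1 + 12 + 18) / 4 = 15.0; avg[1] = (1 + 12 + 18 + 26) / 4 = 14.25; avg[2] = (12 + 18 + 26 + 7) / 4 = 15.75; avg[3] = (18 + 26 + 7 + 30) / 4 = 20.25; avg[4] = (26 + 7 + 30 + 2) / 4 = 16.25. Smoothed values: [15.0, 14.25, 15.75, 20.25, 16.25]

[15.0, 14.25, 15.75, 20.25, 16.25]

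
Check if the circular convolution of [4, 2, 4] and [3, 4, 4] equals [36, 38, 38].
Recompute circular convolution of [4, 2, 4] and [3, 4, 4]: y[0] = 4×3 + 2×4 + 4×4 = 36; y[1] = 4×4 + 2×3 + 4×4 = 38; y[2] = 4×4 + 2×4 + 4×3 = 36 → [36, 38, 36]. Compare to given [36, 38, 38]: they differ at index 2: given 38, correct 36, so answer: No

No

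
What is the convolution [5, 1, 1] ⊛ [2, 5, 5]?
y[0] = 5×2 = 10; y[1] = 5×5 + 1×2 = 27; y[2] = 5×5 + 1×5 + 1×2 = 32; y[3] = 1×5 + 1×5 = 10; y[4] = 1×5 = 5

[10, 27, 32, 10, 5]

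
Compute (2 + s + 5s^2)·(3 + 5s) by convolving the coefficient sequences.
Ascending coefficients: a = [2, 1, 5], b = [3, 5]. c[0] = 2×3 = 6; c[1] = 2×5 + 1×3 = 13; c[2] = 1×5 + 5×3 = 20; c[3] = 5×5 = 25. Result coefficients: [6, 13, 20, 25] → 6 + 13s + 20s^2 + 25s^3

6 + 13s + 20s^2 + 25s^3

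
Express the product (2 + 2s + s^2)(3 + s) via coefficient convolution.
Ascending coefficients: a = [2, 2, 1], b = [3, 1]. c[0] = 2×3 = 6; c[1] = 2×1 + 2×3 = 8; c[2] = 2×1 + 1×3 = 5; c[3] = 1×1 = 1. Result coefficients: [6, 8, 5, 1] → 6 + 8s + 5s^2 + s^3

6 + 8s + 5s^2 + s^3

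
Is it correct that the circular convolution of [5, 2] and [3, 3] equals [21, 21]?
Recompute circular convolution of [5, 2] and [3, 3]: y[0] = 5×3 + 2×3 = 21; y[1] = 5×3 + 2×3 = 21 → [21, 21]. Given [21, 21] matches, so answer: Yes

Yes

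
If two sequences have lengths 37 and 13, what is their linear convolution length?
Linear/full convolution length: m + n - 1 = 37 + 13 - 1 = 49

49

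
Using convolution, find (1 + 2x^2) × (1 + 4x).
Ascending coefficients: a = [1, 0, 2], b = [1, 4]. c[0] = 1×1 = 1; c[1] = 1×4 + 0×1 = 4; c[2] = 0×4 + 2×1 = 2; c[3] = 2×4 = 8. Result coefficients: [1, 4, 2, 8] → 1 + 4x + 2x^2 + 8x^3

1 + 4x + 2x^2 + 8x^3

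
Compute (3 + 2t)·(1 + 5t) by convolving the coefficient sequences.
Ascending coefficients: a = [3, 2], b = [1, 5]. c[0] = 3×1 = 3; c[1] = 3×5 + 2×1 = 17; c[2] = 2×5 = 10. Result coefficients: [3, 17, 10] → 3 + 17t + 10t^2

3 + 17t + 10t^2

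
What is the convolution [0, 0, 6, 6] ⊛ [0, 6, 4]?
y[0] = 0×0 = 0; y[1] = 0×6 + 0×0 = 0; y[2] = 0×4 + 0×6 + 6×0 = 0; y[3] = 0×4 + 6×6 + 6×0 = 36; y[4] = 6×4 + 6×6 = 60; y[5] = 6×4 = 24

[0, 0, 0, 36, 60, 24]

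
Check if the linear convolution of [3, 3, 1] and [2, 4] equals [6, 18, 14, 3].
Recompute linear convolution of [3, 3, 1] and [2, 4]: y[0] = 3×2 = 6; y[1] = 3×4 + 3×2 = 18; y[2] = 3×4 + 1×2 = 14; y[3] = 1×4 = 4 → [6, 18, 14, 4]. Compare to given [6, 18, 14, 3]: they differ at index 3: given 3, correct 4, so answer: No

No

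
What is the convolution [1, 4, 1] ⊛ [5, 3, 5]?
y[0] = 1×5 = 5; y[1] = 1×3 + 4×5 = 23; y[2] = 1×5 + 4×3 + 1×5 = 22; y[3] = 4×5 + 1×3 = 23; y[4] = 1×5 = 5

[5, 23, 22, 23, 5]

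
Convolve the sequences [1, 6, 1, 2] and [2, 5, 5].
y[0] = 1×2 = 2; y[1] = 1×5 + 6×2 = 17; y[2] = 1×5 + 6×5 + 1×2 = 37; y[3] = 6×5 + 1×5 + 2×2 = 39; y[4] = 1×5 + 2×5 = 15; y[5] = 2×5 = 10

[2, 17, 37, 39, 15, 10]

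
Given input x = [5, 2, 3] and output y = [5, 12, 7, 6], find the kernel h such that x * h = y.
Output length 4 = len(x) + len(h) - 1 ⇒ len(h) = 2. Solve h forward using h[k] = (y[k] - Σ_{i≥1} x[i]·h[k-i]) / x[0]: h[0] = y[0] / x[0] = 5 / 5 = 1; h[1] = (y[1] - 2×1) / x[0] = (12 - 2×1) / 5 = 2. So h = [1, 2]. Forward-check [5, 2, 3] * [1, 2]: y[0] = 5×1 = 5; y[1] = 5×2 + 2×1 = 12; y[2] = 2×2 + 3×1 = 7; y[3] = 3×2 = 6 → [5, 12, 7, 6] ✓

[1, 2]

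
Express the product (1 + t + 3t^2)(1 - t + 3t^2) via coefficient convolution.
Ascending coefficients: a = [1, 1, 3], b = [1, -1, 3]. c[0] = 1×1 = 1; c[1] = 1×-1 + 1×1 = 0; c[2] = 1×3 + 1×-1 + 3×1 = 5; c[3] = 1×3 + 3×-1 = 0; c[4] = 3×3 = 9. Result coefficients: [1, 0, 5, 0, 9] → 1 + 5t^2 + 9t^4

1 + 5t^2 + 9t^4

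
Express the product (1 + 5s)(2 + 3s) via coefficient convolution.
Ascending coefficients: a = [1, 5], b = [2, 3]. c[0] = 1×2 = 2; c[1] = 1×3 + 5×2 = 13; c[2] = 5×3 = 15. Result coefficients: [2, 13, 15] → 2 + 13s + 15s^2

2 + 13s + 15s^2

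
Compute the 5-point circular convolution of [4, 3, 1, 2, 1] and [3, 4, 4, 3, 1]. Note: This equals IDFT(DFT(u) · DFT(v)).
Either evaluate y[k] = Σ_j u[j]·v[(k-j) mod 5] directly, or use IDFT(DFT(u) · DFT(v)). y[0] = 4×3 + 3×1 + 1×3 + 2×4 + 1×4 = 30; y[1] = 4×4 + 3×3 + 1×1 + 2×3 + 1×4 = 36; y[2] = 4×4 + 3×4 + 1×3 + 2×1 + 1×3 = 36; y[3] = 4×3 + 3×4 + 1×4 + 2×3 + 1×1 = 35; y[4] = 4×1 + 3×3 + 1×4 + 2×4 + 1×3 = 28. Result: [30, 36, 36, 35, 28]

[30, 36, 36, 35, 28]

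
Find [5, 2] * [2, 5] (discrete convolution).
y[0] = 5×2 = 10; y[1] = 5×5 + 2×2 = 29; y[2] = 2×5 = 10

[10, 29, 10]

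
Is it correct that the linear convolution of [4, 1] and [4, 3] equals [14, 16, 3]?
Recompute linear convolution of [4, 1] and [4, 3]: y[0] = 4×4 = 16; y[1] = 4×3 + 1×4 = 16; y[2] = 1×3 = 3 → [16, 16, 3]. Compare to given [14, 16, 3]: they differ at index 0: given 14, correct 16, so answer: No

No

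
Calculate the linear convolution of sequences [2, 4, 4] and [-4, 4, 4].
y[0] = 2×-4 = -8; y[1] = 2×4 + 4×-4 = -8; y[2] = 2×4 + 4×4 + 4×-4 = 8; y[3] = 4×4 + 4×4 = 32; y[4] = 4×4 = 16

[-8, -8, 8, 32, 16]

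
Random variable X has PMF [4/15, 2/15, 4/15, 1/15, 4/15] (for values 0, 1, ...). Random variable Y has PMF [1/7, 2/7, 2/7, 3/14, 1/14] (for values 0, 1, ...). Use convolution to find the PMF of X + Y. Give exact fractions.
P(X+Y=k) = Σ_i P(X=i)·P(Y=k-i) — a convolution of [4/15, 2/15, 4/15, 1/15, 4/15] and [1/7, 2/7, 2/7, 3/14, 1/14]. P(X+Y=0) = (4/15)×(1/7) = 4/105; P(X+Y=1) = (4/15)×(2/7) + (2/15)×(1/7) = 8/105 + 2/105 = 2/21; P(X+Y=2) = (4/15)×(2/7) + (2/15)×(2/7) + (4/15)×(1/7) = 8/105 + 4/105 + 4/105 = 16/105; P(X+Y=3) = (4/15)×(3/14) + (2/15)×(2/7) + (4/15)×(2/7) + (1/15)×(1/7) = 2/35 + 4/105 + 8/105 + 1/105 = 19/105; P(X+Y=4) = (4/15)×(1/14) + (2/15)×(3/14) + (4/15)×(2/7) + (1/15)×(2/7) + (4/15)×(1/7) = 2/105 + 1/35 + 8/105 + 2/105 + 4/105 = 19/105; P(X+Y=5) = (2/15)×(1/14) + (4/15)×(3/14) + (1/15)×(2/7) + (4/15)×(2/7) = 1/105 + 2/35 + 2/105 + 8/105 = 17/105; P(X+Y=6) = (4/15)×(1/14) + (1/15)×(3/14) + (4/15)×(2/7) = 2/105 + 1/70 + 8/105 = 23/210; P(X+Y=7) = (1/15)×(1/14) + (4/15)×(3/14) = 1/210 + 2/35 = 13/210; P(X+Y=8) = (4/15)×(1/14) = 2/105. PMF: [4/105, 2/21, 16/105, 19/105, 19/105, 17/105, 23/210, 13/210, 2/105] (sums to 1 ✓)

[4/105, 2/21, 16/105, 19/105, 19/105, 17/105, 23/210, 13/210, 2/105]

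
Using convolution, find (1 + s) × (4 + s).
Ascending coefficients: a = [1, 1], b = [4, 1]. c[0] = 1×4 = 4; c[1] = 1×1 + 1×4 = 5; c[2] = 1×1 = 1. Result coefficients: [4, 5, 1] → 4 + 5s + s^2

4 + 5s + s^2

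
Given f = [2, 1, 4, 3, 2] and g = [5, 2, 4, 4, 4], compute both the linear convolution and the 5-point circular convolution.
Linear: y_lin[0] = 2×5 = 10; y_lin[1] = 2×2 + 1×5 = 9; y_lin[2] = 2×4 + 1×2 + 4×5 = 30; y_lin[3] = 2×4 + 1×4 + 4×2 + 3×5 = 35; y_lin[4] = 2×4 + 1×4 + 4×4 + 3×2 + 2×5 = 44; y_lin[5] = 1×4 + 4×4 + 3×4 + 2×2 = 36; y_lin[6] = 4×4 + 3×4 + 2×4 = 36; y_lin[7] = 3×4 + 2×4 = 20; y_lin[8] = 2×4 = 8 → [10, 9, 30, 35, 44, 36, 36, 20, 8]. Circular (length 5): y[0] = 2×5 + 1×4 + 4×4 + 3×4 + 2×2 = 46; y[1] = 2×2 + 1×5 + 4×4 + 3×4 + 2×4 = 45; y[2] = 2×4 + 1×2 + 4×5 + 3×4 + 2×4 = 50; y[3] = 2×4 + 1×4 + 4×2 + 3×5 + 2×4 = 43; y[4] = 2×4 + 1×4 + 4×4 + 3×2 + 2×5 = 44 → [46, 45, 50, 43, 44]

Linear: [10, 9, 30, 35, 44, 36, 36, 20, 8], Circular: [46, 45, 50, 43, 44]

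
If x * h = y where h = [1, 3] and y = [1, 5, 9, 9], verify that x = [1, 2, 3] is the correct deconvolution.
Forward-compute [1, 2, 3] * [1, 3]: y[0] = 1×1 = 1; y[1] = 1×3 + 2×1 = 5; y[2] = 2×3 + 3×1 = 9; y[3] = 3×3 = 9 → [1, 5, 9, 9]. Matches given y = [1, 5, 9, 9], so verified.

Verified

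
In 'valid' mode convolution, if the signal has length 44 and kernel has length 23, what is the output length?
'Valid' mode counts only positions where the kernel fully overlaps the signal: m - n + 1 = 44 - 23 + 1 = 22

22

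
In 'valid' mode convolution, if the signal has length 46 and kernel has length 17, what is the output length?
'Valid' mode counts only positions where the kernel fully overlaps the signal: m - n + 1 = 46 - 17 + 1 = 30

30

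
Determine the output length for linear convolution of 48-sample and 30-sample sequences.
Linear/full convolution length: m + n - 1 = 48 + 30 - 1 = 77

77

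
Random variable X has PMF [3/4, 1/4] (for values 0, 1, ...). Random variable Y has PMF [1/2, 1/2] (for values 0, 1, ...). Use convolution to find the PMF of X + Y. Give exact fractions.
P(X+Y=k) = Σ_i P(X=i)·P(Y=k-i) — a convolution of [3/4, 1/4] and [1/2, 1/2]. P(X+Y=0) = (3/4)×(1/2) = 3/8; P(X+Y=1) = (3/4)×(1/2) + (1/4)×(1/2) = 3/8 + 1/8 = 1/2; P(X+Y=2) = (1/4)×(1/2) = 1/8. PMF: [3/8, 1/2, 1/8] (sums to 1 ✓)

[3/8, 1/2, 1/8]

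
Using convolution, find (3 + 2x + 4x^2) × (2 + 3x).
Ascending coefficients: a = [3, 2, 4], b = [2, 3]. c[0] = 3×2 = 6; c[1] = 3×3 + 2×2 = 13; c[2] = 2×3 + 4×2 = 14; c[3] = 4×3 = 12. Result coefficients: [6, 13, 14, 12] → 6 + 13x + 14x^2 + 12x^3

6 + 13x + 14x^2 + 12x^3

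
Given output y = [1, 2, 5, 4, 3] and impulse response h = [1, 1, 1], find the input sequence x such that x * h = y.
Deconvolve y=[1, 2, 5, 4, 3] by h=[1, 1, 1]. Since h[0]=1, solve forward: x[0] = y[0] / 1 = 1; x[1] = (y[1] - 1×1) / 1 = 1; x[2] = (y[2] - 1×1 - 1×1) / 1 = 3. So x = [1, 1, 3]. Check by forward convolution: y[0] = 1×1 = 1; y[1] = 1×1 + 1×1 = 2; y[2] = 1×1 + 1×1 + 3×1 = 5; y[3] = 1×1 + 3×1 = 4; y[4] = 3×1 = 3

[1, 1, 3]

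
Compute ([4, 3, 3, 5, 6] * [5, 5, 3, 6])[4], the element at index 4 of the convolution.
Use y[k] = Σ_i a[i]·b[k-i] at k=4. y[4] = 3×6 + 3×3 + 5×5 + 6×5 = 82

82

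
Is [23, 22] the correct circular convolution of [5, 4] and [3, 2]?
Recompute circular convolution of [5, 4] and [3, 2]: y[0] = 5×3 + 4×2 = 23; y[1] = 5×2 + 4×3 = 22 → [23, 22]. Given [23, 22] matches, so answer: Yes

Yes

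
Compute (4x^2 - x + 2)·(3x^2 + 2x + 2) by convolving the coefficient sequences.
Ascending coefficients: a = [2, -1, 4], b = [2, 2, 3]. c[0] = 2×2 = 4; c[1] = 2×2 + -1×2 = 2; c[2] = 2×3 + -1×2 + 4×2 = 12; c[3] = -1×3 + 4×2 = 5; c[4] = 4×3 = 12. Result coefficients: [4, 2, 12, 5, 12] → 12x^4 + 5x^3 + 12x^2 + 2x + 4

12x^4 + 5x^3 + 12x^2 + 2x + 4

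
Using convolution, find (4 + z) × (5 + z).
Ascending coefficients: a = [4, 1], b = [5, 1]. c[0] = 4×5 = 20; c[1] = 4×1 + 1×5 = 9; c[2] = 1×1 = 1. Result coefficients: [20, 9, 1] → 20 + 9z + z^2

20 + 9z + z^2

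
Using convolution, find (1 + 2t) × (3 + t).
Ascending coefficients: a = [1, 2], b = [3, 1]. c[0] = 1×3 = 3; c[1] = 1×1 + 2×3 = 7; c[2] = 2×1 = 2. Result coefficients: [3, 7, 2] → 3 + 7t + 2t^2

3 + 7t + 2t^2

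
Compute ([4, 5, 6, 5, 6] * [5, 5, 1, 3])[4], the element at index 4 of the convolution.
Use y[k] = Σ_i a[i]·b[k-i] at k=4. y[4] = 5×3 + 6×1 + 5×5 + 6×5 = 76

76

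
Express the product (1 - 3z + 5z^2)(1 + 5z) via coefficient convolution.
Ascending coefficients: a = [1, -3, 5], b = [1, 5]. c[0] = 1×1 = 1; c[1] = 1×5 + -3×1 = 2; c[2] = -3×5 + 5×1 = -10; c[3] = 5×5 = 25. Result coefficients: [1, 2, -10, 25] → 1 + 2z - 10z^2 + 25z^3

1 + 2z - 10z^2 + 25z^3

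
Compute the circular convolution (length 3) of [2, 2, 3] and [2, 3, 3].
Use y[k] = Σ_j a[j]·b[(k-j) mod 3]. y[0] = 2×2 + 2×3 + 3×3 = 19; y[1] = 2×3 + 2×2 + 3×3 = 19; y[2] = 2×3 + 2×3 + 3×2 = 18. Result: [19, 19, 18]

[19, 19, 18]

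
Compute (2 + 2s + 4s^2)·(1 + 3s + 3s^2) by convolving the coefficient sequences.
Ascending coefficients: a = [2, 2, 4], b = [1, 3, 3]. c[0] = 2×1 = 2; c[1] = 2×3 + 2×1 = 8; c[2] = 2×3 + 2×3 + 4×1 = 16; c[3] = 2×3 + 4×3 = 18; c[4] = 4×3 = 12. Result coefficients: [2, 8, 16, 18, 12] → 2 + 8s + 16s^2 + 18s^3 + 12s^4

2 + 8s + 16s^2 + 18s^3 + 12s^4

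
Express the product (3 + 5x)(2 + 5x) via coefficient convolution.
Ascending coefficients: a = [3, 5], b = [2, 5]. c[0] = 3×2 = 6; c[1] = 3×5 + 5×2 = 25; c[2] = 5×5 = 25. Result coefficients: [6, 25, 25] → 6 + 25x + 25x^2

6 + 25x + 25x^2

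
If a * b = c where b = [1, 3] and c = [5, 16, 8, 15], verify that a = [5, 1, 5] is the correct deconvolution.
Forward-compute [5, 1, 5] * [1, 3]: c[0] = 5×1 = 5; c[1] = 5×3 + 1×1 = 16; c[2] = 1×3 + 5×1 = 8; c[3] = 5×3 = 15 → [5, 16, 8, 15]. Matches given c = [5, 16, 8, 15], so verified.

Verified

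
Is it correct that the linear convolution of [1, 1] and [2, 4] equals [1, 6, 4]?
Recompute linear convolution of [1, 1] and [2, 4]: y[0] = 1×2 = 2; y[1] = 1×4 + 1×2 = 6; y[2] = 1×4 = 4 → [2, 6, 4]. Compare to given [1, 6, 4]: they differ at index 0: given 1, correct 2, so answer: No

No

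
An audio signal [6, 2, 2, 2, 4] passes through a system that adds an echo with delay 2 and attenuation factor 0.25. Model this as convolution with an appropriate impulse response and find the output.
Direct-path + delayed-attenuated-path model → impulse response h = [1, 0, 0.25] (1 at lag 0, 0.25 at lag 2). Output y[n] = x[n] + 0.25·x[n - 2] (with x[n] = 0 outside 0..4): y[0] = 6 + 0.25×0 = 6; y[1] = 2 + 0.25×0 = 2; y[2] = 2 + 0.25×6 = 3.5; y[3] = 2 + 0.25×2 = 2.5; y[4] = 4 + 0.25×2 = 4.5; y[5] = 0 + 0.25×2 = 0.5; y[6] = 0 + 0.25×4 = 1.0. So y = [6, 2, 3.5, 2.5, 4.5, 0.5, 1.0]

[6, 2, 3.5, 2.5, 4.5, 0.5, 1.0]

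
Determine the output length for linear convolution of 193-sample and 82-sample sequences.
Linear/full convolution length: m + n - 1 = 193 + 82 - 1 = 274

274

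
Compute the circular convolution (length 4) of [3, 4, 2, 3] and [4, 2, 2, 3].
Use y[k] = Σ_j a[j]·b[(k-j) mod 4]. y[0] = 3×4 + 4×3 + 2×2 + 3×2 = 34; y[1] = 3×2 + 4×4 + 2×3 + 3×2 = 34; y[2] = 3×2 + 4×2 + 2×4 + 3×3 = 31; y[3] = 3×3 + 4×2 + 2×2 + 3×4 = 33. Result: [34, 34, 31, 33]

[34, 34, 31, 33]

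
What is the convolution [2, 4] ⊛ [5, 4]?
y[0] = 2×5 = 10; y[1] = 2×4 + 4×5 = 28; y[2] = 4×4 = 16

[10, 28, 16]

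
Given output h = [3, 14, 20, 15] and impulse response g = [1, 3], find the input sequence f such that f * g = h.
Deconvolve h=[3, 14, 20, 15] by g=[1, 3]. Since g[0]=1, solve forward: f[0] = h[0] / 1 = 3; f[1] = (h[1] - 3×3) / 1 = 5; f[2] = (h[2] - 5×3) / 1 = 5. So f = [3, 5, 5]. Check by forward convolution: h[0] = 3×1 = 3; h[1] = 3×3 + 5×1 = 14; h[2] = 5×3 + 5×1 = 20; h[3] = 5×3 = 15

[3, 5, 5]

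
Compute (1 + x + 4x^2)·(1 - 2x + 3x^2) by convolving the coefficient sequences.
Ascending coefficients: a = [1, 1, 4], b = [1, -2, 3]. c[0] = 1×1 = 1; c[1] = 1×-2 + 1×1 = -1; c[2] = 1×3 + 1×-2 + 4×1 = 5; c[3] = 1×3 + 4×-2 = -5; c[4] = 4×3 = 12. Result coefficients: [1, -1, 5, -5, 12] → 1 - x + 5x^2 - 5x^3 + 12x^4

1 - x + 5x^2 - 5x^3 + 12x^4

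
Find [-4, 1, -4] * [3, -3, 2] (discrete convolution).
y[0] = -4×3 = -12; y[1] = -4×-3 + 1×3 = 15; y[2] = -4×2 + 1×-3 + -4×3 = -23; y[3] = 1×2 + -4×-3 = 14; y[4] = -4×2 = -8

[-12, 15, -23, 14, -8]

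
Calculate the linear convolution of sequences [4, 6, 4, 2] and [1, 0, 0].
y[0] = 4×1 = 4; y[1] = 4×0 + 6×1 = 6; y[2] = 4×0 + 6×0 + 4×1 = 4; y[3] = 6×0 + 4×0 + 2×1 = 2; y[4] = 4×0 + 2×0 = 0; y[5] = 2×0 = 0

[4, 6, 4, 2, 0, 0]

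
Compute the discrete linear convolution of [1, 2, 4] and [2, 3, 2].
y[0] = 1×2 = 2; y[1] = 1×3 + 2×2 = 7; y[2] = 1×2 + 2×3 + 4×2 = 16; y[3] = 2×2 + 4×3 = 16; y[4] = 4×2 = 8

[2, 7, 16, 16, 8]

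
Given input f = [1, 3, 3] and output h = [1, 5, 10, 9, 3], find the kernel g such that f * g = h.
Output length 5 = len(f) + len(g) - 1 ⇒ len(g) = 3. Solve g forward using g[k] = (h[k] - Σ_{i≥1} f[i]·g[k-i]) / f[0]: g[0] = h[0] / f[0] = 1 / 1 = 1; g[1] = (h[1] - 3×1) / f[0] = (5 - 3×1) / 1 = 2; g[2] = (h[2] - 3×2 - 3×1) / f[0] = (10 - 3×2 - 3×1) / 1 = 1. So g = [1, 2, 1]. Forward-check [1, 3, 3] * [1, 2, 1]: h[0] = 1×1 = 1; h[1] = 1×2 + 3×1 = 5; h[2] = 1×1 + 3×2 + 3×1 = 10; h[3] = 3×1 + 3×2 = 9; h[4] = 3×1 = 3 → [1, 5, 10, 9, 3] ✓

[1, 2, 1]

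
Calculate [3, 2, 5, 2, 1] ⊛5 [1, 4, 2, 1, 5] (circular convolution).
Use y[k] = Σ_j f[j]·g[(k-j) mod 5]. y[0] = 3×1 + 2×5 + 5×1 + 2×2 + 1×4 = 26; y[1] = 3×4 + 2×1 + 5×5 + 2×1 + 1×2 = 43; y[2] = 3×2 + 2×4 + 5×1 + 2×5 + 1×1 = 30; y[3] = 3×1 + 2×2 + 5×4 + 2×1 + 1×5 = 34; y[4] = 3×5 + 2×1 + 5×2 + 2×4 + 1×1 = 36. Result: [26, 43, 30, 34, 36]

[26, 43, 30, 34, 36]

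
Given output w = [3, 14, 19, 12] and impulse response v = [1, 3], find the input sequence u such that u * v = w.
Deconvolve w=[3, 14, 19, 12] by v=[1, 3]. Since v[0]=1, solve forward: u[0] = w[0] / 1 = 3; u[1] = (w[1] - 3×3) / 1 = 5; u[2] = (w[2] - 5×3) / 1 = 4. So u = [3, 5, 4]. Check by forward convolution: w[0] = 3×1 = 3; w[1] = 3×3 + 5×1 = 14; w[2] = 5×3 + 4×1 = 19; w[3] = 4×3 = 12

[3, 5, 4]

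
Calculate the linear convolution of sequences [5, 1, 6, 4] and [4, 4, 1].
y[0] = 5×4 = 20; y[1] = 5×4 + 1×4 = 24; y[2] = 5×1 + 1×4 + 6×4 = 33; y[3] = 1×1 + 6×4 + 4×4 = 41; y[4] = 6×1 + 4×4 = 22; y[5] = 4×1 = 4

[20, 24, 33, 41, 22, 4]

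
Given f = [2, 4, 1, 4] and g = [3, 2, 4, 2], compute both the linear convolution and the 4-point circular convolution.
Linear: y_lin[0] = 2×3 = 6; y_lin[1] = 2×2 + 4×3 = 16; y_lin[2] = 2×4 + 4×2 + 1×3 = 19; y_lin[3] = 2×2 + 4×4 + 1×2 + 4×3 = 34; y_lin[4] = 4×2 + 1×4 + 4×2 = 20; y_lin[5] = 1×2 + 4×4 = 18; y_lin[6] = 4×2 = 8 → [6, 16, 19, 34, 20, 18, 8]. Circular (length 4): y[0] = 2×3 + 4×2 + 1×4 + 4×2 = 26; y[1] = 2×2 + 4×3 + 1×2 + 4×4 = 34; y[2] = 2×4 + 4×2 + 1×3 + 4×2 = 27; y[3] = 2×2 + 4×4 + 1×2 + 4×3 = 34 → [26, 34, 27, 34]

Linear: [6, 16, 19, 34, 20, 18, 8], Circular: [26, 34, 27, 34]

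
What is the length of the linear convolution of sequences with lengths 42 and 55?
Linear/full convolution length: m + n - 1 = 42 + 55 - 1 = 96

96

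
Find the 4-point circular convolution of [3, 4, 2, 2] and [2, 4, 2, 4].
Use y[k] = Σ_j x[j]·h[(k-j) mod 4]. y[0] = 3×2 + 4×4 + 2×2 + 2×4 = 34; y[1] = 3×4 + 4×2 + 2×4 + 2×2 = 32; y[2] = 3×2 + 4×4 + 2×2 + 2×4 = 34; y[3] = 3×4 + 4×2 + 2×4 + 2×2 = 32. Result: [34, 32, 34, 32]

[34, 32, 34, 32]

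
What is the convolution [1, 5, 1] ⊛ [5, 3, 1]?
y[0] = 1×5 = 5; y[1] = 1×3 + 5×5 = 28; y[2] = 1×1 + 5×3 + 1×5 = 21; y[3] = 5×1 + 1×3 = 8; y[4] = 1×1 = 1

[5, 28, 21, 8, 1]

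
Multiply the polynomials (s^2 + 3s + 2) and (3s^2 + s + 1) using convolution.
Ascending coefficients: a = [2, 3, 1], b = [1, 1, 3]. c[0] = 2×1 = 2; c[1] = 2×1 + 3×1 = 5; c[2] = 2×3 + 3×1 + 1×1 = 10; c[3] = 3×3 + 1×1 = 10; c[4] = 1×3 = 3. Result coefficients: [2, 5, 10, 10, 3] → 3s^4 + 10s^3 + 10s^2 + 5s + 2

3s^4 + 10s^3 + 10s^2 + 5s + 2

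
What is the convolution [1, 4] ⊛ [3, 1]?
y[0] = 1×3 = 3; y[1] = 1×1 + 4×3 = 13; y[2] = 4×1 = 4

[3, 13, 4]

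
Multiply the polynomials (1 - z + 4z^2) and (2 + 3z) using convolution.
Ascending coefficients: a = [1, -1, 4], b = [2, 3]. c[0] = 1×2 = 2; c[1] = 1×3 + -1×2 = 1; c[2] = -1×3 + 4×2 = 5; c[3] = 4×3 = 12. Result coefficients: [2, 1, 5, 12] → 2 + z + 5z^2 + 12z^3

2 + z + 5z^2 + 12z^3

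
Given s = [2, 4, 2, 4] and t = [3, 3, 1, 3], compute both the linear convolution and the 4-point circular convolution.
Linear: y_lin[0] = 2×3 = 6; y_lin[1] = 2×3 + 4×3 = 18; y_lin[2] = 2×1 + 4×3 + 2×3 = 20; y_lin[3] = 2×3 + 4×1 + 2×3 + 4×3 = 28; y_lin[4] = 4×3 + 2×1 + 4×3 = 26; y_lin[5] = 2×3 + 4×1 = 10; y_lin[6] = 4×3 = 12 → [6, 18, 20, 28, 26, 10, 12]. Circular (length 4): y[0] = 2×3 + 4×3 + 2×1 + 4×3 = 32; y[1] = 2×3 + 4×3 + 2×3 + 4×1 = 28; y[2] = 2×1 + 4×3 + 2×3 + 4×3 = 32; y[3] = 2×3 + 4×1 + 2×3 + 4×3 = 28 → [32, 28, 32, 28]

Linear: [6, 18, 20, 28, 26, 10, 12], Circular: [32, 28, 32, 28]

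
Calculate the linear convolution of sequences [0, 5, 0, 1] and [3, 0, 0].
y[0] = 0×3 = 0; y[1] = 0×0 + 5×3 = 15; y[2] = 0×0 + 5×0 + 0×3 = 0; y[3] = 5×0 + 0×0 + 1×3 = 3; y[4] = 0×0 + 1×0 = 0; y[5] = 1×0 = 0

[0, 15, 0, 3, 0, 0]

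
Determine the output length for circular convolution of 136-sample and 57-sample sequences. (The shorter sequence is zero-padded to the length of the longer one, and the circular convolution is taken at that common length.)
Circular convolution (zero-padding the shorter input) has length max(m, n) = max(136, 57) = 136

136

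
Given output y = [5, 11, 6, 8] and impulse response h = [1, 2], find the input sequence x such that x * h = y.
Deconvolve y=[5, 11, 6, 8] by h=[1, 2]. Since h[0]=1, solve forward: x[0] = y[0] / 1 = 5; x[1] = (y[1] - 5×2) / 1 = 1; x[2] = (y[2] - 1×2) / 1 = 4. So x = [5, 1, 4]. Check by forward convolution: y[0] = 5×1 = 5; y[1] = 5×2 + 1×1 = 11; y[2] = 1×2 + 4×1 = 6; y[3] = 4×2 = 8

[5, 1, 4]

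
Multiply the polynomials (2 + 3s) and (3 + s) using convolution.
Ascending coefficients: a = [2, 3], b = [3, 1]. c[0] = 2×3 = 6; c[1] = 2×1 + 3×3 = 11; c[2] = 3×1 = 3. Result coefficients: [6, 11, 3] → 6 + 11s + 3s^2

6 + 11s + 3s^2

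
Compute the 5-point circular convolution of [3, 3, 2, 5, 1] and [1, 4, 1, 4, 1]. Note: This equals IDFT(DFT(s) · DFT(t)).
Either evaluate y[k] = Σ_j s[j]·t[(k-j) mod 5] directly, or use IDFT(DFT(s) · DFT(t)). y[0] = 3×1 + 3×1 + 2×4 + 5×1 + 1×4 = 23; y[1] = 3×4 + 3×1 + 2×1 + 5×4 + 1×1 = 38; y[2] = 3×1 + 3×4 + 2×1 + 5×1 + 1×4 = 26; y[3] = 3×4 + 3×1 + 2×4 + 5×1 + 1×1 = 29; y[4] = 3×1 + 3×4 + 2×1 + 5×4 + 1×1 = 38. Result: [23, 38, 26, 29, 38]

[23, 38, 26, 29, 38]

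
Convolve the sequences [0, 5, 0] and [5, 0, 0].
y[0] = 0×5 = 0; y[1] = 0×0 + 5×5 = 25; y[2] = 0×0 + 5×0 + 0×5 = 0; y[3] = 5×0 + 0×0 = 0; y[4] = 0×0 = 0

[0, 25, 0, 0, 0]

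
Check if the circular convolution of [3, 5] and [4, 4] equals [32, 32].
Recompute circular convolution of [3, 5] and [4, 4]: y[0] = 3×4 + 5×4 = 32; y[1] = 3×4 + 5×4 = 32 → [32, 32]. Given [32, 32] matches, so answer: Yes

Yes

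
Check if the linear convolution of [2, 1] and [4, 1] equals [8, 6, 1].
Recompute linear convolution of [2, 1] and [4, 1]: y[0] = 2×4 = 8; y[1] = 2×1 + 1×4 = 6; y[2] = 1×1 = 1 → [8, 6, 1]. Given [8, 6, 1] matches, so answer: Yes

Yes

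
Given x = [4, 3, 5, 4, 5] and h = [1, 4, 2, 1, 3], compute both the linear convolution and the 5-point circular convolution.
Linear: y_lin[0] = 4×1 = 4; y_lin[1] = 4×4 + 3×1 = 19; y_lin[2] = 4×2 + 3×4 + 5×1 = 25; y_lin[3] = 4×1 + 3×2 + 5×4 + 4×1 = 34; y_lin[4] = 4×3 + 3×1 + 5×2 + 4×4 + 5×1 = 46; y_lin[5] = 3×3 + 5×1 + 4×2 + 5×4 = 42; y_lin[6] = 5×3 + 4×1 + 5×2 = 29; y_lin[7] = 4×3 + 5×1 = 17; y_lin[8] = 5×3 = 15 → [4, 19, 25, 34, 46, 42, 29, 17, 15]. Circular (length 5): y[0] = 4×1 + 3×3 + 5×1 + 4×2 + 5×4 = 46; y[1] = 4×4 + 3×1 + 5×3 + 4×1 + 5×2 = 48; y[2] = 4×2 + 3×4 + 5×1 + 4×3 + 5×1 = 42; y[3] = 4×1 + 3×2 + 5×4 + 4×1 + 5×3 = 49; y[4] = 4×3 + 3×1 + 5×2 + 4×4 + 5×1 = 46 → [46, 48, 42, 49, 46]

Linear: [4, 19, 25, 34, 46, 42, 29, 17, 15], Circular: [46, 48, 42, 49, 46]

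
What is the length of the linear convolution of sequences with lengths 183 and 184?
Linear/full convolution length: m + n - 1 = 183 + 184 - 1 = 366

366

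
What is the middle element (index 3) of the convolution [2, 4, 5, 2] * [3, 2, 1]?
Use y[k] = Σ_i a[i]·b[k-i] at k=3. y[3] = 4×1 + 5×2 + 2×3 = 20

20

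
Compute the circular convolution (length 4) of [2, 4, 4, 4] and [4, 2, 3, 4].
Use y[k] = Σ_j a[j]·b[(k-j) mod 4]. y[0] = 2×4 + 4×4 + 4×3 + 4×2 = 44; y[1] = 2×2 + 4×4 + 4×4 + 4×3 = 48; y[2] = 2×3 + 4×2 + 4×4 + 4×4 = 46; y[3] = 2×4 + 4×3 + 4×2 + 4×4 = 44. Result: [44, 48, 46, 44]

[44, 48, 46, 44]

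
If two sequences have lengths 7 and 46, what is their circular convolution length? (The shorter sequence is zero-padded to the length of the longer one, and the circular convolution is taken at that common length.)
Circular convolution (zero-padding the shorter input) has length max(m, n) = max(7, 46) = 46

46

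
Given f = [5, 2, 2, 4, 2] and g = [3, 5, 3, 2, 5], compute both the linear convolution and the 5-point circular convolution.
Linear: y_lin[0] = 5×3 = 15; y_lin[1] = 5×5 + 2×3 = 31; y_lin[2] = 5×3 + 2×5 + 2×3 = 31; y_lin[3] = 5×2 + 2×3 + 2×5 + 4×3 = 38; y_lin[4] = 5×5 + 2×2 + 2×3 + 4×5 + 2×3 = 61; y_lin[5] = 2×5 + 2×2 + 4×3 + 2×5 = 36; y_lin[6] = 2×5 + 4×2 + 2×3 = 24; y_lin[7] = 4×5 + 2×2 = 24; y_lin[8] = 2×5 = 10 → [15, 31, 31, 38, 61, 36, 24, 24, 10]. Circular (length 5): y[0] = 5×3 + 2×5 + 2×2 + 4×3 + 2×5 = 51; y[1] = 5×5 + 2×3 + 2×5 + 4×2 + 2×3 = 55; y[2] = 5×3 + 2×5 + 2×3 + 4×5 + 2×2 = 55; y[3] = 5×2 + 2×3 + 2×5 + 4×3 + 2×5 = 48; y[4] = 5×5 + 2×2 + 2×3 + 4×5 + 2×3 = 61 → [51, 55, 55, 48, 61]

Linear: [15, 31, 31, 38, 61, 36, 24, 24, 10], Circular: [51, 55, 55, 48, 61]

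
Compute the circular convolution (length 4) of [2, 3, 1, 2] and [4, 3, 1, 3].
Use y[k] = Σ_j u[j]·v[(k-j) mod 4]. y[0] = 2×4 + 3×3 + 1×1 + 2×3 = 24; y[1] = 2×3 + 3×4 + 1×3 + 2×1 = 23; y[2] = 2×1 + 3×3 + 1×4 + 2×3 = 21; y[3] = 2×3 + 3×1 + 1×3 + 2×4 = 20. Result: [24, 23, 21, 20]

[24, 23, 21, 20]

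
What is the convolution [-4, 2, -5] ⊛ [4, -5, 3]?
y[0] = -4×4 = -16; y[1] = -4×-5 + 2×4 = 28; y[2] = -4×3 + 2×-5 + -5×4 = -42; y[3] = 2×3 + -5×-5 = 31; y[4] = -5×3 = -15

[-16, 28, -42, 31, -15]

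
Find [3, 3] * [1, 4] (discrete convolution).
y[0] = 3×1 = 3; y[1] = 3×4 + 3×1 = 15; y[2] = 3×4 = 12

[3, 15, 12]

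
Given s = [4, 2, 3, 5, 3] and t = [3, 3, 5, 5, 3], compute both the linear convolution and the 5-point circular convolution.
Linear: y_lin[0] = 4×3 = 12; y_lin[1] = 4×3 + 2×3 = 18; y_lin[2] = 4×5 + 2×3 + 3×3 = 35; y_lin[3] = 4×5 + 2×5 + 3×3 + 5×3 = 54; y_lin[4] = 4×3 + 2×5 + 3×5 + 5×3 + 3×3 = 61; y_lin[5] = 2×3 + 3×5 + 5×5 + 3×3 = 55; y_lin[6] = 3×3 + 5×5 + 3×5 = 49; y_lin[7] = 5×3 + 3×5 = 30; y_lin[8] = 3×3 = 9 → [12, 18, 35, 54, 61, 55, 49, 30, 9]. Circular (length 5): y[0] = 4×3 + 2×3 + 3×5 + 5×5 + 3×3 = 67; y[1] = 4×3 + 2×3 + 3×3 + 5×5 + 3×5 = 67; y[2] = 4×5 + 2×3 + 3×3 + 5×3 + 3×5 = 65; y[3] = 4×5 + 2×5 + 3×3 + 5×3 + 3×3 = 63; y[4] = 4×3 + 2×5 + 3×5 + 5×3 + 3×3 = 61 → [67, 67, 65, 63, 61]

Linear: [12, 18, 35, 54, 61, 55, 49, 30, 9], Circular: [67, 67, 65, 63, 61]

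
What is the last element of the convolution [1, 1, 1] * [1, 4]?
Use y[k] = Σ_i a[i]·b[k-i] at k=3. y[3] = 1×4 = 4

4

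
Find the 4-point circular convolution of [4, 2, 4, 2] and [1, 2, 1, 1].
Use y[k] = Σ_j x[j]·h[(k-j) mod 4]. y[0] = 4×1 + 2×1 + 4×1 + 2×2 = 14; y[1] = 4×2 + 2×1 + 4×1 + 2×1 = 16; y[2] = 4×1 + 2×2 + 4×1 + 2×1 = 14; y[3] = 4×1 + 2×1 + 4×2 + 2×1 = 16. Result: [14, 16, 14, 16]

[14, 16, 14, 16]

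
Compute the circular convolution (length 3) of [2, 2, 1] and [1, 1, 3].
Use y[k] = Σ_j f[j]·g[(k-j) mod 3]. y[0] = 2×1 + 2×3 + 1×1 = 9; y[1] = 2×1 + 2×1 + 1×3 = 7; y[2] = 2×3 + 2×1 + 1×1 = 9. Result: [9, 7, 9]

[9, 7, 9]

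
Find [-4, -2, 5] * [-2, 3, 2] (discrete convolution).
y[0] = -4×-2 = 8; y[1] = -4×3 + -2×-2 = -8; y[2] = -4×2 + -2×3 + 5×-2 = -24; y[3] = -2×2 + 5×3 = 11; y[4] = 5×2 = 10

[8, -8, -24, 11, 10]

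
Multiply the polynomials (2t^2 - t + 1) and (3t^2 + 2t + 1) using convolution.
Ascending coefficients: a = [1, -1, 2], b = [1, 2, 3]. c[0] = 1×1 = 1; c[1] = 1×2 + -1×1 = 1; c[2] = 1×3 + -1×2 + 2×1 = 3; c[3] = -1×3 + 2×2 = 1; c[4] = 2×3 = 6. Result coefficients: [1, 1, 3, 1, 6] → 6t^4 + t^3 + 3t^2 + t + 1

6t^4 + t^3 + 3t^2 + t + 1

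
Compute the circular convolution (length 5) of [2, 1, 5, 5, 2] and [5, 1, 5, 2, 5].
Use y[k] = Σ_j f[j]·g[(k-j) mod 5]. y[0] = 2×5 + 1×5 + 5×2 + 5×5 + 2×1 = 52; y[1] = 2×1 + 1×5 + 5×5 + 5×2 + 2×5 = 52; y[2] = 2×5 + 1×1 + 5×5 + 5×5 + 2×2 = 65; y[3] = 2×2 + 1×5 + 5×1 + 5×5 + 2×5 = 49; y[4] = 2×5 + 1×2 + 5×5 + 5×1 + 2×5 = 52. Result: [52, 52, 65, 49, 52]

[52, 52, 65, 49, 52]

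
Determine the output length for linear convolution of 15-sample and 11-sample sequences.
Linear/full convolution length: m + n - 1 = 15 + 11 - 1 = 25

25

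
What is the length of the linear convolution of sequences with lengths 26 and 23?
Linear/full convolution length: m + n - 1 = 26 + 23 - 1 = 48

48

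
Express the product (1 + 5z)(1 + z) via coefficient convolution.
Ascending coefficients: a = [1, 5], b = [1, 1]. c[0] = 1×1 = 1; c[1] = 1×1 + 5×1 = 6; c[2] = 5×1 = 5. Result coefficients: [1, 6, 5] → 1 + 6z + 5z^2

1 + 6z + 5z^2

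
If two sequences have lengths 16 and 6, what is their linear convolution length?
Linear/full convolution length: m + n - 1 = 16 + 6 - 1 = 21

21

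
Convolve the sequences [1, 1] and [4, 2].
y[0] = 1×4 = 4; y[1] = 1×2 + 1×4 = 6; y[2] = 1×2 = 2

[4, 6, 2]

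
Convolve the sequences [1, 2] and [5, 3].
y[0] = 1×5 = 5; y[1] = 1×3 + 2×5 = 13; y[2] = 2×3 = 6

[5, 13, 6]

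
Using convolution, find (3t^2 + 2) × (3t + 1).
Ascending coefficients: a = [2, 0, 3], b = [1, 3]. c[0] = 2×1 = 2; c[1] = 2×3 + 0×1 = 6; c[2] = 0×3 + 3×1 = 3; c[3] = 3×3 = 9. Result coefficients: [2, 6, 3, 9] → 9t^3 + 3t^2 + 6t + 2

9t^3 + 3t^2 + 6t + 2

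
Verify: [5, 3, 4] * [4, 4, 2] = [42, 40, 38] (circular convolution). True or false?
Recompute circular convolution of [5, 3, 4] and [4, 4, 2]: y[0] = 5×4 + 3×2 + 4×4 = 42; y[1] = 5×4 + 3×4 + 4×2 = 40; y[2] = 5×2 + 3×4 + 4×4 = 38 → [42, 40, 38]. Given [42, 40, 38] matches, so answer: Yes

Yes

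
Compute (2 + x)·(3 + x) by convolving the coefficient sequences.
Ascending coefficients: a = [2, 1], b = [3, 1]. c[0] = 2×3 = 6; c[1] = 2×1 + 1×3 = 5; c[2] = 1×1 = 1. Result coefficients: [6, 5, 1] → 6 + 5x + x^2

6 + 5x + x^2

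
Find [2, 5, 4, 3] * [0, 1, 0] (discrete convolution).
y[0] = 2×0 = 0; y[1] = 2×1 + 5×0 = 2; y[2] = 2×0 + 5×1 + 4×0 = 5; y[3] = 5×0 + 4×1 + 3×0 = 4; y[4] = 4×0 + 3×1 = 3; y[5] = 3×0 = 0

[0, 2, 5, 4, 3, 0]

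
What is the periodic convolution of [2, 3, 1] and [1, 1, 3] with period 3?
Use y[k] = Σ_j s[j]·t[(k-j) mod 3]. y[0] = 2×1 + 3×3 + 1×1 = 12; y[1] = 2×1 + 3×1 + 1×3 = 8; y[2] = 2×3 + 3×1 + 1×1 = 10. Result: [12, 8, 10]

[12, 8, 10]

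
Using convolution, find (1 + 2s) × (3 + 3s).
Ascending coefficients: a = [1, 2], b = [3, 3]. c[0] = 1×3 = 3; c[1] = 1×3 + 2×3 = 9; c[2] = 2×3 = 6. Result coefficients: [3, 9, 6] → 3 + 9s + 6s^2

3 + 9s + 6s^2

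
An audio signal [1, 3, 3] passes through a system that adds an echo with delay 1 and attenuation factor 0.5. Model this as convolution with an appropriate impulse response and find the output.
Direct-path + delayed-attenuated-path model → impulse response h = [1, 0.5] (1 at lag 0, 0.5 at lag 1). Output y[n] = x[n] + 0.5·x[n - 1] (with x[n] = 0 outside 0..2): y[0] = 1 + 0.5×0 = 1; y[1] = 3 + 0.5×1 = 3.5; y[2] = 3 + 0.5×3 = 4.5; y[3] = 0 + 0.5×3 = 1.5. So y = [1, 3.5, 4.5, 1.5]

[1, 3.5, 4.5, 1.5]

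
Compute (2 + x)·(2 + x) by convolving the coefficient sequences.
Ascending coefficients: a = [2, 1], b = [2, 1]. c[0] = 2×2 = 4; c[1] = 2×1 + 1×2 = 4; c[2] = 1×1 = 1. Result coefficients: [4, 4, 1] → 4 + 4x + x^2

4 + 4x + x^2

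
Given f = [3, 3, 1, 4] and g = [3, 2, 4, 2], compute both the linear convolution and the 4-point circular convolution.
Linear: y_lin[0] = 3×3 = 9; y_lin[1] = 3×2 + 3×3 = 15; y_lin[2] = 3×4 + 3×2 + 1×3 = 21; y_lin[3] = 3×2 + 3×4 + 1×2 + 4×3 = 32; y_lin[4] = 3×2 + 1×4 + 4×2 = 18; y_lin[5] = 1×2 + 4×4 = 18; y_lin[6] = 4×2 = 8 → [9, 15, 21, 32, 18, 18, 8]. Circular (length 4): y[0] = 3×3 + 3×2 + 1×4 + 4×2 = 27; y[1] = 3×2 + 3×3 + 1×2 + 4×4 = 33; y[2] = 3×4 + 3×2 + 1×3 + 4×2 = 29; y[3] = 3×2 + 3×4 + 1×2 + 4×3 = 32 → [27, 33, 29, 32]

Linear: [9, 15, 21, 32, 18, 18, 8], Circular: [27, 33, 29, 32]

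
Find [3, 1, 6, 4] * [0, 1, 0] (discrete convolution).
y[0] = 3×0 = 0; y[1] = 3×1 + 1×0 = 3; y[2] = 3×0 + 1×1 + 6×0 = 1; y[3] = 1×0 + 6×1 + 4×0 = 6; y[4] = 6×0 + 4×1 = 4; y[5] = 4×0 = 0

[0, 3, 1, 6, 4, 0]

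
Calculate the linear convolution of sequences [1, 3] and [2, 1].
y[0] = 1×2 = 2; y[1] = 1×1 + 3×2 = 7; y[2] = 3×1 = 3

[2, 7, 3]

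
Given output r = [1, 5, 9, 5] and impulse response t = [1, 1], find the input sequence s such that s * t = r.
Deconvolve r=[1, 5, 9, 5] by t=[1, 1]. Since t[0]=1, solve forward: s[0] = r[0] / 1 = 1; s[1] = (r[1] - 1×1) / 1 = 4; s[2] = (r[2] - 4×1) / 1 = 5. So s = [1, 4, 5]. Check by forward convolution: r[0] = 1×1 = 1; r[1] = 1×1 + 4×1 = 5; r[2] = 4×1 + 5×1 = 9; r[3] = 5×1 = 5

[1, 4, 5]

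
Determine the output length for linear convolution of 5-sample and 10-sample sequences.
Linear/full convolution length: m + n - 1 = 5 + 10 - 1 = 14

14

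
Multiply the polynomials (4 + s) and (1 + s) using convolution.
Ascending coefficients: a = [4, 1], b = [1, 1]. c[0] = 4×1 = 4; c[1] = 4×1 + 1×1 = 5; c[2] = 1×1 = 1. Result coefficients: [4, 5, 1] → 4 + 5s + s^2

4 + 5s + s^2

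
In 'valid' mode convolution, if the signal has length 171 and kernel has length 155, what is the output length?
'Valid' mode counts only positions where the kernel fully overlaps the signal: m - n + 1 = 171 - 155 + 1 = 17

17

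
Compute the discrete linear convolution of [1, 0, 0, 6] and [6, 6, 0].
y[0] = 1×6 = 6; y[1] = 1×6 + 0×6 = 6; y[2] = 1×0 + 0×6 + 0×6 = 0; y[3] = 0×0 + 0×6 + 6×6 = 36; y[4] = 0×0 + 6×6 = 36; y[5] = 6×0 = 0

[6, 6, 0, 36, 36, 0]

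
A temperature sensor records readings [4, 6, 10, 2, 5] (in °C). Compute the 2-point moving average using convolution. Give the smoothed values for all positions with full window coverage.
2-point moving average kernel = [1, 1]. Apply in 'valid' mode (full window coverage): avg[0] = (4 + 6) / 2 = 5.0; avg[1] = (6 + 10) / 2 = 8.0; avg[2] = (10 + 2) / 2 = 6.0; avg[3] = (2 + 5) / 2 = 3.5. Smoothed values: [5.0, 8.0, 6.0, 3.5]

[5.0, 8.0, 6.0, 3.5]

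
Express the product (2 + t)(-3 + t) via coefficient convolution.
Ascending coefficients: a = [2, 1], b = [-3, 1]. c[0] = 2×-3 = -6; c[1] = 2×1 + 1×-3 = -1; c[2] = 1×1 = 1. Result coefficients: [-6, -1, 1] → -6 - t + t^2

-6 - t + t^2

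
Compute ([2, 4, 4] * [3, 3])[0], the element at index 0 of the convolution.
Use y[k] = Σ_i a[i]·b[k-i] at k=0. y[0] = 2×3 = 6

6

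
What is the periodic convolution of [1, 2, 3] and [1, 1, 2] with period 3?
Use y[k] = Σ_j s[j]·t[(k-j) mod 3]. y[0] = 1×1 + 2×2 + 3×1 = 8; y[1] = 1×1 + 2×1 + 3×2 = 9; y[2] = 1×2 + 2×1 + 3×1 = 7. Result: [8, 9, 7]

[8, 9, 7]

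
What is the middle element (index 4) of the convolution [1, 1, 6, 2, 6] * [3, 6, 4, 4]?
Use y[k] = Σ_i a[i]·b[k-i] at k=4. y[4] = 1×4 + 6×4 + 2×6 + 6×3 = 58

58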